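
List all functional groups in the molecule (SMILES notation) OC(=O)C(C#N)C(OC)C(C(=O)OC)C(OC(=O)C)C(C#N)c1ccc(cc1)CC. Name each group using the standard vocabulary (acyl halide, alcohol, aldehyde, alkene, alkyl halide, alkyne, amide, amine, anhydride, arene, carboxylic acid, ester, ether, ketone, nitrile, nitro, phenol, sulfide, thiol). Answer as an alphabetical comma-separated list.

–COOH: carbonyl C bonded to –OH and C → carboxylic acid (the –OH is not a separate alcohol).
pendant –C≡N: nitrile.
pendant –OCH3: C–O–C with sp³ C, no adjacent C=O → ether.
pendant –COOCH3: carbonyl C bonded to C and –OCH3 → ester.
pendant –OC(=O)CH3: an acyloxy group → ester.
pendant –C≡N: nitrile.
para-disubstituted benzene ring → arene.

arene, carboxylic acid, ester, ether, nitrile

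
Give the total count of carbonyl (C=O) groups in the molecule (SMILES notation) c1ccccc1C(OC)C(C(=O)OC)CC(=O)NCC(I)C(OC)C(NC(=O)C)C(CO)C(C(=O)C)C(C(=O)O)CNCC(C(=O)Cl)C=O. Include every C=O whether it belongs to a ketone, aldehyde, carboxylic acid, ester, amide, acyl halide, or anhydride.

7

CH(COOCH3): ester, 1 C=O (running total 1).
CH2CONHCH2: amide, 1 C=O (running total 2).
CH(NHCOCH3): amide, 1 C=O (running total 3).
CH(COCH3): ketone, 1 C=O (running total 4).
CH(COOH): carboxylic acid, 1 C=O (running total 5).
CH(COCl): acyl halide, 1 C=O (running total 6).
CHO: aldehyde, 1 C=O (running total 7).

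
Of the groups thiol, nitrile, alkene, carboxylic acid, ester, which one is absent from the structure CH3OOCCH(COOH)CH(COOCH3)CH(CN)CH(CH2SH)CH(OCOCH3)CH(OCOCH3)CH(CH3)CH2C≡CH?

thiol: present (CH(CH2SH) — pendant –CH2SH → thiol).
ester: present (CH3OOC — CH3O–C(=O)–: carbonyl C bonded to C and to –OCH3 → ester (not ketone + ether)).
carboxylic acid: present (CH(COOH) — pendant –COOH: carbonyl C bonded to C and –OH → carboxylic acid).
nitrile: present (CH(CN) — pendant –C≡N: nitrile).
alkene: no segment matches this pattern.

alkene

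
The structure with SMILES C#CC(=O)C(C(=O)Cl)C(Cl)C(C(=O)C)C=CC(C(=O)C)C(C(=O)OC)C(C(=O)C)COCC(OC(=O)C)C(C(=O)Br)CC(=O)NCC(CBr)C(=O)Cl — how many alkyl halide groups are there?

2

Working along the chain:
  HC≡C: C≡C triple bond → alkyne.
  CO: –C(=O)– with carbon on both sides → ketone.
  CH(COCl): pendant –C(=O)X: carbonyl C bonded to C and halogen → acyl halide.
  CH(Cl): halogen on an sp³ carbon → alkyl halide.
  CH(COCH3): pendant –COCH3: carbonyl C bonded to two carbons → ketone.
  CH=CH: C=C double bond → alkene.
  CH(COCH3): pendant –COCH3: carbonyl C bonded to two carbons → ketone.
  CH(COOCH3): pendant –COOCH3: carbonyl C bonded to C and –OCH3 → ester.
  CH(COCH3): pendant –COCH3: carbonyl C bonded to two carbons → ketone.
  CH2OCH2: C–O–C with sp³ carbons on both sides and no adjacent C=O → ether.
  CH(OCOCH3): pendant –OC(=O)CH3: an acyloxy group → ester.
  CH(COBr): pendant –C(=O)X: carbonyl C bonded to C and halogen → acyl halide.
  CH2CONHCH2: –C(=O)–N– linkage → amide (the N is not an amine).
  CH(CH2Br): pendant –CH2X: halogen on sp³ carbon → alkyl halide.
  COCl: –C(=O)Cl: carbonyl C bonded to C and to a halogen → acyl halide (not alkyl halide).
Alkyl halide appears at: CH(Cl), CH(CH2Br) → 2.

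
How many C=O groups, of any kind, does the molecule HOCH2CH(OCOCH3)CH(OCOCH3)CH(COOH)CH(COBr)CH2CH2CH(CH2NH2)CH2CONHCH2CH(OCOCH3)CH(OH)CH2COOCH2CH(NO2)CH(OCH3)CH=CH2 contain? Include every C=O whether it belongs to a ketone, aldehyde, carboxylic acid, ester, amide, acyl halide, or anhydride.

CH(OCOCH3): ester, 1 C=O (running total 1).
CH(OCOCH3): ester, 1 C=O (running total 2).
CH(COOH): carboxylic acid, 1 C=O (running total 3).
CH(COBr): acyl halide, 1 C=O (running total 4).
CH2CONHCH2: amide, 1 C=O (running total 5).
CH(OCOCH3): ester, 1 C=O (running total 6).
CH2COOCH2: ester, 1 C=O (running total 7).

7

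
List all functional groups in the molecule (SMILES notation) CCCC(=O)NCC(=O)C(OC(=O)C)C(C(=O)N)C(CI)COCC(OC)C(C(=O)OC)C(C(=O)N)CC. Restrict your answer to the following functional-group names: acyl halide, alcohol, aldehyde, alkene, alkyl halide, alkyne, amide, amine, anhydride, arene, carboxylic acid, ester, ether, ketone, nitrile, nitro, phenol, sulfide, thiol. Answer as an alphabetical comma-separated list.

Working along the chain:
  CH2CONHCH2: –C(=O)–N– linkage → amide (the N is not an amine).
  CO: –C(=O)– with carbon on both sides → ketone.
  CH(OCOCH3): pendant –OC(=O)CH3: an acyloxy group → ester.
  CH(CONH2): pendant –CONH2: carbonyl C bonded to C and N → amide.
  CH(CH2I): pendant –CH2X: halogen on sp³ carbon → alkyl halide.
  CH2OCH2: C–O–C with sp³ carbons on both sides and no adjacent C=O → ether.
  CH(OCH3): pendant –OCH3: C–O–C with sp³ C, no adjacent C=O → ether.
  CH(COOCH3): pendant –COOCH3: carbonyl C bonded to C and –OCH3 → ester.
  CH(CONH2): pendant –CONH2: carbonyl C bonded to C and N → amide.

alkyl halide, amide, ester, ether, ketone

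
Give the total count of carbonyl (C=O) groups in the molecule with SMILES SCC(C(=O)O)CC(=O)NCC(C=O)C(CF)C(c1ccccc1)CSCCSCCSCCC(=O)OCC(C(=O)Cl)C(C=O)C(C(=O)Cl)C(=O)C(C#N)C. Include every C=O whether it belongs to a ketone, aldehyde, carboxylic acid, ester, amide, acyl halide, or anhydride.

CH(COOH): carboxylic acid, 1 C=O (running total 1).
CH2CONHCH2: amide, 1 C=O (running total 2).
CH(CHO): aldehyde, 1 C=O (running total 3).
CH2COOCH2: ester, 1 C=O (running total 4).
CH(COCl): acyl halide, 1 C=O (running total 5).
CH(CHO): aldehyde, 1 C=O (running total 6).
CH(COCl): acyl halide, 1 C=O (running total 7).
CO: ketone, 1 C=O (running total 8).

8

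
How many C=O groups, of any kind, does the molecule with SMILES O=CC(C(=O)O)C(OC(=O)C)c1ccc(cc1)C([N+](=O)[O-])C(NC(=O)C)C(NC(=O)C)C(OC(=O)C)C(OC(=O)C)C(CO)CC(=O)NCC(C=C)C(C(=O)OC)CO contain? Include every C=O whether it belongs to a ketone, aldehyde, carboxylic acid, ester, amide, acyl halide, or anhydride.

OHC: aldehyde, 1 C=O (running total 1).
CH(COOH): carboxylic acid, 1 C=O (running total 2).
CH(OCOCH3): ester, 1 C=O (running total 3).
CH(NHCOCH3): amide, 1 C=O (running total 4).
CH(NHCOCH3): amide, 1 C=O (running total 5).
CH(OCOCH3): ester, 1 C=O (running total 6).
CH(OCOCH3): ester, 1 C=O (running total 7).
CH2CONHCH2: amide, 1 C=O (running total 8).
CH(COOCH3): ester, 1 C=O (running total 9).

9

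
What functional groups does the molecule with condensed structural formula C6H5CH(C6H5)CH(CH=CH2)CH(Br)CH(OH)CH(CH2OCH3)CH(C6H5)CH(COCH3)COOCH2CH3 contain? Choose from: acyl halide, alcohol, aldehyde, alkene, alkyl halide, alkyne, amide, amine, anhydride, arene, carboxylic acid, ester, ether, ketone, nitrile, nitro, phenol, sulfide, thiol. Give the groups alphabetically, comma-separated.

alcohol, alkene, alkyl halide, arene, ester, ether, ketone

Reading the structure from left to right:
  C6H5: C6H5– phenyl ring → arene.
  CH(C6H5): pendant –C6H5: benzene ring → arene.
  CH(CH=CH2): pendant –CH=CH2: C=C double bond → alkene.
  CH(Br): halogen on an sp³ carbon → alkyl halide.
  CH(OH): –OH on an sp³ carbon → alcohol (secondary).
  CH(CH2OCH3): pendant –CH2OCH3: C–O–C linkage → ether.
  CH(C6H5): pendant –C6H5: benzene ring → arene.
  CH(COCH3): pendant –COCH3: carbonyl C bonded to two carbons → ketone.
  COOCH2CH3: –C(=O)OCH2CH3: carbonyl C bonded to C and to –OEt → ester.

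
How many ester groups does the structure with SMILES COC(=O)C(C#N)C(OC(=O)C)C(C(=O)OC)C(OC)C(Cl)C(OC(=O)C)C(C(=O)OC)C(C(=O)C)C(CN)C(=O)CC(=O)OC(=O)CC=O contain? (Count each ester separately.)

5

CH3O–C(=O)–: carbonyl C bonded to C and to –OCH3 → ester (not ketone + ether).
pendant –C≡N: nitrile.
pendant –OC(=O)CH3: an acyloxy group → ester.
pendant –COOCH3: carbonyl C bonded to C and –OCH3 → ester.
pendant –OCH3: C–O–C with sp³ C, no adjacent C=O → ether.
halogen on an sp³ carbon → alkyl halide.
pendant –OC(=O)CH3: an acyloxy group → ester.
pendant –COOCH3: carbonyl C bonded to C and –OCH3 → ester.
pendant –COCH3: carbonyl C bonded to two carbons → ketone.
pendant –CH2NH2: N on sp³ C, no adjacent C=O → amine.
–C(=O)– with carbon on both sides → ketone.
two acyl groups sharing one oxygen, –C(=O)–O–C(=O)– → anhydride.
terminal –CHO: carbonyl C bonded to H and C → aldehyde.
Ester appears at: CH3OOC, CH(OCOCH3), CH(COOCH3), CH(OCOCH3), CH(COOCH3) → 5.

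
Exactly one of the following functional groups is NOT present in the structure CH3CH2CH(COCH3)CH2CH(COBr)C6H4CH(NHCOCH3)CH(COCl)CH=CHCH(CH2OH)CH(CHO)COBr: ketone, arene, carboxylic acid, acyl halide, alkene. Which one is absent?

carboxylic acid

acyl halide: present (CH(COBr) — pendant –C(=O)X: carbonyl C bonded to C and halogen → acyl halide).
alkene: present (CH=CH — C=C double bond → alkene).
ketone: present (CH(COCH3) — pendant –COCH3: carbonyl C bonded to two carbons → ketone).
arene: present (C6H4 — para-disubstituted benzene ring → arene).
carboxylic acid: absent. In CH(NHCOCH3), the carbonyl is bonded to nitrogen, not to –OH; that is an amide.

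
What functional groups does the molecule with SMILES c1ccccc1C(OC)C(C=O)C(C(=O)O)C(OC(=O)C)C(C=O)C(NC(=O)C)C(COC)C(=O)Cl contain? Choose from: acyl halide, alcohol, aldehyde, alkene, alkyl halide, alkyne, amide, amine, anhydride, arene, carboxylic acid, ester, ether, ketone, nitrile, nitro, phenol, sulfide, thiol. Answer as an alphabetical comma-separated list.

acyl halide, aldehyde, amide, arene, carboxylic acid, ester, ether

Working along the chain:
  C6H5: C6H5– phenyl ring → arene.
  CH(OCH3): pendant –OCH3: C–O–C with sp³ C, no adjacent C=O → ether.
  CH(CHO): pendant –CHO: carbonyl C bonded to C and H → aldehyde.
  CH(COOH): pendant –COOH: carbonyl C bonded to C and –OH → carboxylic acid.
  CH(OCOCH3): pendant –OC(=O)CH3: an acyloxy group → ester.
  CH(CHO): pendant –CHO: carbonyl C bonded to C and H → aldehyde.
  CH(NHCOCH3): pendant –NHC(=O)CH3: N bonded to a carbonyl → amide (not amine).
  CH(CH2OCH3): pendant –CH2OCH3: C–O–C linkage → ether.
  COCl: –C(=O)Cl: carbonyl C bonded to C and to a halogen → acyl halide (not alkyl halide).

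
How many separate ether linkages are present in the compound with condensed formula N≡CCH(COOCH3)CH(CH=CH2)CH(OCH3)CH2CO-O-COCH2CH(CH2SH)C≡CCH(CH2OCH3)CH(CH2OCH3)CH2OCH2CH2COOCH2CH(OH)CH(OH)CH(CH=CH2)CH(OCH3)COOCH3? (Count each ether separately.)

5

N≡C–: carbon triple-bonded to nitrogen → nitrile.
pendant –COOCH3: carbonyl C bonded to C and –OCH3 → ester.
pendant –CH=CH2: C=C double bond → alkene.
pendant –OCH3: C–O–C with sp³ C, no adjacent C=O → ether.
two acyl groups sharing one oxygen, –C(=O)–O–C(=O)– → anhydride.
pendant –CH2SH → thiol.
C≡C triple bond → alkyne.
pendant –CH2OCH3: C–O–C linkage → ether.
pendant –CH2OCH3: C–O–C linkage → ether.
C–O–C with sp³ carbons on both sides and no adjacent C=O → ether.
–C(=O)–O–C with C on the carbonyl side → ester.
–OH on an sp³ carbon → alcohol (secondary).
–OH on an sp³ carbon → alcohol (secondary).
pendant –CH=CH2: C=C double bond → alkene.
pendant –OCH3: C–O–C with sp³ C, no adjacent C=O → ether.
–C(=O)OCH3: carbonyl C bonded to C and to –OCH3 → ester (not ketone + ether).
Ether appears at: CH(OCH3), CH(CH2OCH3), CH(CH2OCH3), CH2OCH2, CH(OCH3) → 5.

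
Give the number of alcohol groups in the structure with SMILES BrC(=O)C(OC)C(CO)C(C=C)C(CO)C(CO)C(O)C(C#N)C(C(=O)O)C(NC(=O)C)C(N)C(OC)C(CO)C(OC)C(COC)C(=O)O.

5

–C(=O)Br: carbonyl C bonded to C and to a halogen → acyl halide (not alkyl halide).
pendant –OCH3: C–O–C with sp³ C, no adjacent C=O → ether.
pendant –CH2OH on an sp³ backbone C → alcohol.
pendant –CH=CH2: C=C double bond → alkene.
pendant –CH2OH on an sp³ backbone C → alcohol.
pendant –CH2OH on an sp³ backbone C → alcohol.
–OH on an sp³ carbon → alcohol (secondary).
pendant –C≡N: nitrile.
pendant –COOH: carbonyl C bonded to C and –OH → carboxylic acid.
pendant –NHC(=O)CH3: N bonded to a carbonyl → amide (not amine).
–NH2 on an sp³ carbon with no adjacent C=O → amine.
pendant –OCH3: C–O–C with sp³ C, no adjacent C=O → ether.
pendant –CH2OH on an sp³ backbone C → alcohol.
pendant –OCH3: C–O–C with sp³ C, no adjacent C=O → ether.
pendant –CH2OCH3: C–O–C linkage → ether.
–COOH: carbonyl C bonded to –OH and C → carboxylic acid (the –OH is not a separate alcohol).
Alcohol appears at: CH(CH2OH), CH(CH2OH), CH(CH2OH), CH(OH), CH(CH2OH) → 5.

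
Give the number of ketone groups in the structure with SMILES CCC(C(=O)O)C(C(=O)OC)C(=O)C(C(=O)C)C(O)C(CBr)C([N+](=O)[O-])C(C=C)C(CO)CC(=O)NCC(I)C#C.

2

Working along the chain:
  CH(COOH): pendant –COOH: carbonyl C bonded to C and –OH → carboxylic acid.
  CH(COOCH3): pendant –COOCH3: carbonyl C bonded to C and –OCH3 → ester.
  CO: –C(=O)– with carbon on both sides → ketone.
  CH(COCH3): pendant –COCH3: carbonyl C bonded to two carbons → ketone.
  CH(OH): –OH on an sp³ carbon → alcohol (secondary).
  CH(CH2Br): pendant –CH2X: halogen on sp³ carbon → alkyl halide.
  CH(NO2): –NO2 on an sp³ carbon → nitro (the N=O is not a carbonyl).
  CH(CH=CH2): pendant –CH=CH2: C=C double bond → alkene.
  CH(CH2OH): pendant –CH2OH on an sp³ backbone C → alcohol.
  CH2CONHCH2: –C(=O)–N– linkage → amide (the N is not an amine).
  CH(I): halogen on an sp³ carbon → alkyl halide.
  C≡CH: C≡C triple bond → alkyne.
Ketone appears at: CO, CH(COCH3) → 2.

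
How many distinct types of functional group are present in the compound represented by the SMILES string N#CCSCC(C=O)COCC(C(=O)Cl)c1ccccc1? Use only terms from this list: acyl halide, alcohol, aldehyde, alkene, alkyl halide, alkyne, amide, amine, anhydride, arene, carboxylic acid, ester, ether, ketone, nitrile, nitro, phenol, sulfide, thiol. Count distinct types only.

N≡C–: carbon triple-bonded to nitrogen → nitrile.
C–S–C linkage → sulfide (thioether).
pendant –CHO: carbonyl C bonded to C and H → aldehyde.
C–O–C with sp³ carbons on both sides and no adjacent C=O → ether.
pendant –C(=O)X: carbonyl C bonded to C and halogen → acyl halide.
–C6H5 phenyl ring → arene.
Distinct types present: acyl halide, aldehyde, arene, ether, nitrile, sulfide.

6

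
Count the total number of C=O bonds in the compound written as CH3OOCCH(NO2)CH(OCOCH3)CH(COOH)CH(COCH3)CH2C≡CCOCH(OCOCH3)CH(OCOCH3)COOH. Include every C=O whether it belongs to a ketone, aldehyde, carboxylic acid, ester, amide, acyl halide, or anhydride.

8

CH3OOC: ester, 1 C=O (running total 1).
CH(OCOCH3): ester, 1 C=O (running total 2).
CH(COOH): carboxylic acid, 1 C=O (running total 3).
CH(COCH3): ketone, 1 C=O (running total 4).
CO: ketone, 1 C=O (running total 5).
CH(OCOCH3): ester, 1 C=O (running total 6).
CH(OCOCH3): ester, 1 C=O (running total 7).
COOH: carboxylic acid, 1 C=O (running total 8).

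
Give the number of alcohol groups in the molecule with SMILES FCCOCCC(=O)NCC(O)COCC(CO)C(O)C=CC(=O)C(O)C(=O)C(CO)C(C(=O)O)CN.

Reading the structure from left to right:
  FCH2: halogen on an sp³ carbon → alkyl halide.
  CH2OCH2: C–O–C with sp³ carbons on both sides and no adjacent C=O → ether.
  CH2CONHCH2: –C(=O)–N– linkage → amide (the N is not an amine).
  CH(OH): –OH on an sp³ carbon → alcohol (secondary).
  CH2OCH2: C–O–C with sp³ carbons on both sides and no adjacent C=O → ether.
  CH(CH2OH): pendant –CH2OH on an sp³ backbone C → alcohol.
  CH(OH): –OH on an sp³ carbon → alcohol (secondary).
  CH=CH: C=C double bond → alkene.
  CO: –C(=O)– with carbon on both sides → ketone.
  CH(OH): –OH on an sp³ carbon → alcohol (secondary).
  CO: –C(=O)– with carbon on both sides → ketone.
  CH(CH2OH): pendant –CH2OH on an sp³ backbone C → alcohol.
  CH(COOH): pendant –COOH: carbonyl C bonded to C and –OH → carboxylic acid.
  CH2NH2: –NH2 on an sp³ carbon with no adjacent C=O → amine.
Alcohol appears at: CH(OH), CH(CH2OH), CH(OH), CH(OH), CH(CH2OH) → 5.

5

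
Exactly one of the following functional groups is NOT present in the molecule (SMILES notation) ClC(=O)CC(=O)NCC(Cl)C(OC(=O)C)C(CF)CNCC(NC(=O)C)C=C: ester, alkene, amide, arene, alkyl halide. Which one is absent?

arene

amide: present (CH2CONHCH2 — –C(=O)–N– linkage → amide (the N is not an amine)).
ester: present (CH(OCOCH3) — pendant –OC(=O)CH3: an acyloxy group → ester).
alkene: present (CH=CH2 — C=C double bond → alkene).
alkyl halide: present (CH(Cl) — halogen on an sp³ carbon → alkyl halide).
arene: no segment matches this pattern.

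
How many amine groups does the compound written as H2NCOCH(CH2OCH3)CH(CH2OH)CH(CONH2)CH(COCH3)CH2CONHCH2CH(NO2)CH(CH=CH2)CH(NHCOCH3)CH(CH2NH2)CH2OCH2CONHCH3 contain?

Reading the structure from left to right:
  H2NCO: –C(=O)NH2: carbonyl C bonded to C and to N → amide (the N is not a separate amine).
  CH(CH2OCH3): pendant –CH2OCH3: C–O–C linkage → ether.
  CH(CH2OH): pendant –CH2OH on an sp³ backbone C → alcohol.
  CH(CONH2): pendant –CONH2: carbonyl C bonded to C and N → amide.
  CH(COCH3): pendant –COCH3: carbonyl C bonded to two carbons → ketone.
  CH2CONHCH2: –C(=O)–N– linkage → amide (the N is not an amine).
  CH(NO2): –NO2 on an sp³ carbon → nitro (the N=O is not a carbonyl).
  CH(CH=CH2): pendant –CH=CH2: C=C double bond → alkene.
  CH(NHCOCH3): pendant –NHC(=O)CH3: N bonded to a carbonyl → amide (not amine).
  CH(CH2NH2): pendant –CH2NH2: N on sp³ C, no adjacent C=O → amine.
  CH2OCH2: C–O–C with sp³ carbons on both sides and no adjacent C=O → ether.
  CONHCH3: –C(=O)NHCH3: carbonyl C bonded to C and to N → amide (the N is not an amine).
Amine appears at: CH(CH2NH2) → 1.

1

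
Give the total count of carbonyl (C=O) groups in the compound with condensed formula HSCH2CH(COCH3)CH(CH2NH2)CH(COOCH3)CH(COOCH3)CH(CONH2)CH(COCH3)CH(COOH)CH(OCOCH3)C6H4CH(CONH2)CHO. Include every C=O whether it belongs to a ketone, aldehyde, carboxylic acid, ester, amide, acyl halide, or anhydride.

CH(COCH3): ketone, 1 C=O (running total 1).
CH(COOCH3): ester, 1 C=O (running total 2).
CH(COOCH3): ester, 1 C=O (running total 3).
CH(CONH2): amide, 1 C=O (running total 4).
CH(COCH3): ketone, 1 C=O (running total 5).
CH(COOH): carboxylic acid, 1 C=O (running total 6).
CH(OCOCH3): ester, 1 C=O (running total 7).
CH(CONH2): amide, 1 C=O (running total 8).
CHO: aldehyde, 1 C=O (running total 9).

9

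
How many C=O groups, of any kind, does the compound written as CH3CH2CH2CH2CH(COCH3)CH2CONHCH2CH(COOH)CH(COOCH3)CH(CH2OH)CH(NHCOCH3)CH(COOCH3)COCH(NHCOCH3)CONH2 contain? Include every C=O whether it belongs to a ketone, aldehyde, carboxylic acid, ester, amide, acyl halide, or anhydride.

9

CH(COCH3): ketone, 1 C=O (running total 1).
CH2CONHCH2: amide, 1 C=O (running total 2).
CH(COOH): carboxylic acid, 1 C=O (running total 3).
CH(COOCH3): ester, 1 C=O (running total 4).
CH(NHCOCH3): amide, 1 C=O (running total 5).
CH(COOCH3): ester, 1 C=O (running total 6).
CO: ketone, 1 C=O (running total 7).
CH(NHCOCH3): amide, 1 C=O (running total 8).
CONH2: amide, 1 C=O (running total 9).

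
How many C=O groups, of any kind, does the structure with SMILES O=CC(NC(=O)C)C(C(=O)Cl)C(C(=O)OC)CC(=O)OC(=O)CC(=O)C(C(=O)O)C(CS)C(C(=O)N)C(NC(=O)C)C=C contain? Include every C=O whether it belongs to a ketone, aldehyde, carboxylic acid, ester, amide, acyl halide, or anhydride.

10

OHC: aldehyde, 1 C=O (running total 1).
CH(NHCOCH3): amide, 1 C=O (running total 2).
CH(COCl): acyl halide, 1 C=O (running total 3).
CH(COOCH3): ester, 1 C=O (running total 4).
CH2CO-O-COCH2: anhydride, 2 C=O (running total 6).
CO: ketone, 1 C=O (running total 7).
CH(COOH): carboxylic acid, 1 C=O (running total 8).
CH(CONH2): amide, 1 C=O (running total 9).
CH(NHCOCH3): amide, 1 C=O (running total 10).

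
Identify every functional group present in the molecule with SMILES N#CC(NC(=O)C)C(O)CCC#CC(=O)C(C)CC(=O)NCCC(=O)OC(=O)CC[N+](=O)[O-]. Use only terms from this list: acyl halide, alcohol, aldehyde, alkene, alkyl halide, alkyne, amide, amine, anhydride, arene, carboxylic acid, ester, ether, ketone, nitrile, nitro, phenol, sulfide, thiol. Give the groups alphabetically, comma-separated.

Working along the chain:
  N≡C: N≡C–: carbon triple-bonded to nitrogen → nitrile.
  CH(NHCOCH3): pendant –NHC(=O)CH3: N bonded to a carbonyl → amide (not amine).
  CH(OH): –OH on an sp³ carbon → alcohol (secondary).
  C≡C: C≡C triple bond → alkyne.
  CO: –C(=O)– with carbon on both sides → ketone.
  CH2CONHCH2: –C(=O)–N– linkage → amide (the N is not an amine).
  CH2CO-O-COCH2: two acyl groups sharing one oxygen, –C(=O)–O–C(=O)– → anhydride.
  CH2NO2: –NO2 on carbon → nitro group.

alcohol, alkyne, amide, anhydride, ketone, nitrile, nitro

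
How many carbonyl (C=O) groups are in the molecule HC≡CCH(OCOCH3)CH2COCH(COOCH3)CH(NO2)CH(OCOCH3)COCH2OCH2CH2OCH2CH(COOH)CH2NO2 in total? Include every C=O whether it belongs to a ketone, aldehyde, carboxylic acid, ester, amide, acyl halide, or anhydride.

CH(OCOCH3): ester, 1 C=O (running total 1).
CO: ketone, 1 C=O (running total 2).
CH(COOCH3): ester, 1 C=O (running total 3).
CH(OCOCH3): ester, 1 C=O (running total 4).
CO: ketone, 1 C=O (running total 5).
CH(COOH): carboxylic acid, 1 C=O (running total 6).

6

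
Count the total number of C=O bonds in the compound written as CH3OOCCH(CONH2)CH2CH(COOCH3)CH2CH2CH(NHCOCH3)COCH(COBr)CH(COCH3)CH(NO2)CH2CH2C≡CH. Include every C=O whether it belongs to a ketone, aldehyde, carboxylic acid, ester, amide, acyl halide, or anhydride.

7

CH3OOC: ester, 1 C=O (running total 1).
CH(CONH2): amide, 1 C=O (running total 2).
CH(COOCH3): ester, 1 C=O (running total 3).
CH(NHCOCH3): amide, 1 C=O (running total 4).
CO: ketone, 1 C=O (running total 5).
CH(COBr): acyl halide, 1 C=O (running total 6).
CH(COCH3): ketone, 1 C=O (running total 7).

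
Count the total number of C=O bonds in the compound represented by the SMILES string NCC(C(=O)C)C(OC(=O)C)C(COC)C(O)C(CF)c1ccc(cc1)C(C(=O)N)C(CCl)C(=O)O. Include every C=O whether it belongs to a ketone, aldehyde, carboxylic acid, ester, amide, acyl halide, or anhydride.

CH(COCH3): ketone, 1 C=O (running total 1).
CH(OCOCH3): ester, 1 C=O (running total 2).
CH(CONH2): amide, 1 C=O (running total 3).
COOH: carboxylic acid, 1 C=O (running total 4).

4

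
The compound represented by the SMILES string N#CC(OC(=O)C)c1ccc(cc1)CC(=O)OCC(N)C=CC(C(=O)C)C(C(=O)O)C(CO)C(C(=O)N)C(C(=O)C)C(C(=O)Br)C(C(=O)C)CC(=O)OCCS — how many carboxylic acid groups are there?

N≡C–: carbon triple-bonded to nitrogen → nitrile.
pendant –OC(=O)CH3: an acyloxy group → ester.
para-disubstituted benzene ring → arene.
–C(=O)–O–C with C on the carbonyl side → ester.
–NH2 on an sp³ carbon with no adjacent C=O → amine.
C=C double bond → alkene.
pendant –COCH3: carbonyl C bonded to two carbons → ketone.
pendant –COOH: carbonyl C bonded to C and –OH → carboxylic acid.
pendant –CH2OH on an sp³ backbone C → alcohol.
pendant –CONH2: carbonyl C bonded to C and N → amide.
pendant –COCH3: carbonyl C bonded to two carbons → ketone.
pendant –C(=O)X: carbonyl C bonded to C and halogen → acyl halide.
pendant –COCH3: carbonyl C bonded to two carbons → ketone.
–C(=O)–O–C with C on the carbonyl side → ester.
–SH on an sp³ carbon → thiol.
Carboxylic acid appears at: CH(COOH) → 1.

1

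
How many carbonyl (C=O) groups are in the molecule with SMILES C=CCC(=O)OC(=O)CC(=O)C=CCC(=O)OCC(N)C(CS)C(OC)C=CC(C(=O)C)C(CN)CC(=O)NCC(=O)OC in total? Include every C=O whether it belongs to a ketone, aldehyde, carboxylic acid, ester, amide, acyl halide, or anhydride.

7

CH2CO-O-COCH2: anhydride, 2 C=O (running total 2).
CO: ketone, 1 C=O (running total 3).
CH2COOCH2: ester, 1 C=O (running total 4).
CH(COCH3): ketone, 1 C=O (running total 5).
CH2CONHCH2: amide, 1 C=O (running total 6).
COOCH3: ester, 1 C=O (running total 7).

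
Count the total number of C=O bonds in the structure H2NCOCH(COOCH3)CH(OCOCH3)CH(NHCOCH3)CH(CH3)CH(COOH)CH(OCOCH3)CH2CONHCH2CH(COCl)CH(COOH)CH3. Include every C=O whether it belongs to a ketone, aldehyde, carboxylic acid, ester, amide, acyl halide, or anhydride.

H2NCO: amide, 1 C=O (running total 1).
CH(COOCH3): ester, 1 C=O (running total 2).
CH(OCOCH3): ester, 1 C=O (running total 3).
CH(NHCOCH3): amide, 1 C=O (running total 4).
CH(COOH): carboxylic acid, 1 C=O (running total 5).
CH(OCOCH3): ester, 1 C=O (running total 6).
CH2CONHCH2: amide, 1 C=O (running total 7).
CH(COCl): acyl halide, 1 C=O (running total 8).
CH(COOH): carboxylic acid, 1 C=O (running total 9).

9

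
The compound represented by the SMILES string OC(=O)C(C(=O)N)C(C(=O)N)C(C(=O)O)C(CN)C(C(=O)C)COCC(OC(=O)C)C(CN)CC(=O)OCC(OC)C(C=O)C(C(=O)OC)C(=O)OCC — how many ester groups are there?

–COOH: carbonyl C bonded to –OH and C → carboxylic acid (the –OH is not a separate alcohol).
pendant –CONH2: carbonyl C bonded to C and N → amide.
pendant –CONH2: carbonyl C bonded to C and N → amide.
pendant –COOH: carbonyl C bonded to C and –OH → carboxylic acid.
pendant –CH2NH2: N on sp³ C, no adjacent C=O → amine.
pendant –COCH3: carbonyl C bonded to two carbons → ketone.
C–O–C with sp³ carbons on both sides and no adjacent C=O → ether.
pendant –OC(=O)CH3: an acyloxy group → ester.
pendant –CH2NH2: N on sp³ C, no adjacent C=O → amine.
–C(=O)–O–C with C on the carbonyl side → ester.
pendant –OCH3: C–O–C with sp³ C, no adjacent C=O → ether.
pendant –CHO: carbonyl C bonded to C and H → aldehyde.
pendant –COOCH3: carbonyl C bonded to C and –OCH3 → ester.
–C(=O)OCH2CH3: carbonyl C bonded to C and to –OEt → ester.
Ester appears at: CH(OCOCH3), CH2COOCH2, CH(COOCH3), COOCH2CH3 → 4.

4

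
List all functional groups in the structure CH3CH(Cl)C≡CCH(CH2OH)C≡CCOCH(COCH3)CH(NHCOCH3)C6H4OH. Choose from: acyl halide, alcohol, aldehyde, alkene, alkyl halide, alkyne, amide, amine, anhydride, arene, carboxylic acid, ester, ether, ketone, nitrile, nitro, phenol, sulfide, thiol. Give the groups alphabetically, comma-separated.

alcohol, alkyl halide, alkyne, amide, arene, ketone, phenol

Working along the chain:
  CH(Cl): halogen on an sp³ carbon → alkyl halide.
  C≡C: C≡C triple bond → alkyne.
  CH(CH2OH): pendant –CH2OH on an sp³ backbone C → alcohol.
  C≡C: C≡C triple bond → alkyne.
  CO: –C(=O)– with carbon on both sides → ketone.
  CH(COCH3): pendant –COCH3: carbonyl C bonded to two carbons → ketone.
  CH(NHCOCH3): pendant –NHC(=O)CH3: N bonded to a carbonyl → amide (not amine).
  C6H4OH: –OH attached directly to an aromatic ring → phenol (not alcohol); the ring itself is an arene.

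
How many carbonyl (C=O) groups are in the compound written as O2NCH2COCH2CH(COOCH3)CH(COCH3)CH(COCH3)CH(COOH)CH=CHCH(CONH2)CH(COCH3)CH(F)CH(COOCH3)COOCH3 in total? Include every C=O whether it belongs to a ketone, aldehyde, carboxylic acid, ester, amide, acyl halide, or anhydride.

9

CO: ketone, 1 C=O (running total 1).
CH(COOCH3): ester, 1 C=O (running total 2).
CH(COCH3): ketone, 1 C=O (running total 3).
CH(COCH3): ketone, 1 C=O (running total 4).
CH(COOH): carboxylic acid, 1 C=O (running total 5).
CH(CONH2): amide, 1 C=O (running total 6).
CH(COCH3): ketone, 1 C=O (running total 7).
CH(COOCH3): ester, 1 C=O (running total 8).
COOCH3: ester, 1 C=O (running total 9).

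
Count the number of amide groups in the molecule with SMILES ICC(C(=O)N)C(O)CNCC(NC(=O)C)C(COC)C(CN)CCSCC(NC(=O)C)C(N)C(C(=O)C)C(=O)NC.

4

Working along the chain:
  ICH2: halogen on an sp³ carbon → alkyl halide.
  CH(CONH2): pendant –CONH2: carbonyl C bonded to C and N → amide.
  CH(OH): –OH on an sp³ carbon → alcohol (secondary).
  CH2NHCH2: C–N–C with sp³ carbons and no adjacent C=O → amine (secondary).
  CH(NHCOCH3): pendant –NHC(=O)CH3: N bonded to a carbonyl → amide (not amine).
  CH(CH2OCH3): pendant –CH2OCH3: C–O–C linkage → ether.
  CH(CH2NH2): pendant –CH2NH2: N on sp³ C, no adjacent C=O → amine.
  CH2SCH2: C–S–C linkage → sulfide (thioether).
  CH(NHCOCH3): pendant –NHC(=O)CH3: N bonded to a carbonyl → amide (not amine).
  CH(NH2): –NH2 on an sp³ carbon with no adjacent C=O → amine.
  CH(COCH3): pendant –COCH3: carbonyl C bonded to two carbons → ketone.
  CONHCH3: –C(=O)NHCH3: carbonyl C bonded to C and to N → amide (the N is not an amine).
Amide appears at: CH(CONH2), CH(NHCOCH3), CH(NHCOCH3), CONHCH3 → 4.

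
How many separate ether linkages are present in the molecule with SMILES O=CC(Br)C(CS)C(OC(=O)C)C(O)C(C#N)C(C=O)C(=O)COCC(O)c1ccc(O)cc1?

1

Reading the structure from left to right:
  OHC: terminal –CHO: carbonyl C bonded to H and C → aldehyde.
  CH(Br): halogen on an sp³ carbon → alkyl halide.
  CH(CH2SH): pendant –CH2SH → thiol.
  CH(OCOCH3): pendant –OC(=O)CH3: an acyloxy group → ester.
  CH(OH): –OH on an sp³ carbon → alcohol (secondary).
  CH(CN): pendant –C≡N: nitrile.
  CH(CHO): pendant –CHO: carbonyl C bonded to C and H → aldehyde.
  CO: –C(=O)– with carbon on both sides → ketone.
  CH2OCH2: C–O–C with sp³ carbons on both sides and no adjacent C=O → ether.
  CH(OH): –OH on an sp³ carbon → alcohol (secondary).
  C6H4OH: –OH attached directly to an aromatic ring → phenol (not alcohol); the ring itself is an arene.
Ether appears at: CH2OCH2 → 1.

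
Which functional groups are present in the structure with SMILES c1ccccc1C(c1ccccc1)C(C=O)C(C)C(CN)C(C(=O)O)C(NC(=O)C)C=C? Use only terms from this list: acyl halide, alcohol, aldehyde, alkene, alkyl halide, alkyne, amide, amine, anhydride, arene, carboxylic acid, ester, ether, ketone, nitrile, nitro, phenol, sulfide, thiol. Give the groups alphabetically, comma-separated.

aldehyde, alkene, amide, amine, arene, carboxylic acid

Taking each segment in turn:
  C6H5: C6H5– phenyl ring → arene.
  CH(C6H5): pendant –C6H5: benzene ring → arene.
  CH(CHO): pendant –CHO: carbonyl C bonded to C and H → aldehyde.
  CH(CH2NH2): pendant –CH2NH2: N on sp³ C, no adjacent C=O → amine.
  CH(COOH): pendant –COOH: carbonyl C bonded to C and –OH → carboxylic acid.
  CH(NHCOCH3): pendant –NHC(=O)CH3: N bonded to a carbonyl → amide (not amine).
  CH=CH2: C=C double bond → alkene.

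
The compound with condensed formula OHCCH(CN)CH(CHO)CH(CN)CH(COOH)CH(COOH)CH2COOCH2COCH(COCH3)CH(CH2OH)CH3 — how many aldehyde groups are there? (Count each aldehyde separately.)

terminal –CHO: carbonyl C bonded to H and C → aldehyde.
pendant –C≡N: nitrile.
pendant –CHO: carbonyl C bonded to C and H → aldehyde.
pendant –C≡N: nitrile.
pendant –COOH: carbonyl C bonded to C and –OH → carboxylic acid.
pendant –COOH: carbonyl C bonded to C and –OH → carboxylic acid.
–C(=O)–O–C with C on the carbonyl side → ester.
–C(=O)– with carbon on both sides → ketone.
pendant –COCH3: carbonyl C bonded to two carbons → ketone.
pendant –CH2OH on an sp³ backbone C → alcohol.
Aldehyde appears at: OHC, CH(CHO) → 2.

2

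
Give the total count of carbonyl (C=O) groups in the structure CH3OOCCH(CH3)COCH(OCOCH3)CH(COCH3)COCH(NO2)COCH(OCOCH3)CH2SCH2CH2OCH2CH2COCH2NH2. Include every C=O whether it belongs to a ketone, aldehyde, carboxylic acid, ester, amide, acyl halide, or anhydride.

CH3OOC: ester, 1 C=O (running total 1).
CO: ketone, 1 C=O (running total 2).
CH(OCOCH3): ester, 1 C=O (running total 3).
CH(COCH3): ketone, 1 C=O (running total 4).
CO: ketone, 1 C=O (running total 5).
CO: ketone, 1 C=O (running total 6).
CH(OCOCH3): ester, 1 C=O (running total 7).
CO: ketone, 1 C=O (running total 8).

8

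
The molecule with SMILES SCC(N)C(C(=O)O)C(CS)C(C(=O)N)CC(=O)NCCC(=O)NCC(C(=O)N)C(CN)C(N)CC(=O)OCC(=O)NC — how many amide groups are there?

5

Working along the chain:
  HSCH2: –SH on an sp³ carbon → thiol.
  CH(NH2): –NH2 on an sp³ carbon with no adjacent C=O → amine.
  CH(COOH): pendant –COOH: carbonyl C bonded to C and –OH → carboxylic acid.
  CH(CH2SH): pendant –CH2SH → thiol.
  CH(CONH2): pendant –CONH2: carbonyl C bonded to C and N → amide.
  CH2CONHCH2: –C(=O)–N– linkage → amide (the N is not an amine).
  CH2CONHCH2: –C(=O)–N– linkage → amide (the N is not an amine).
  CH(CONH2): pendant –CONH2: carbonyl C bonded to C and N → amide.
  CH(CH2NH2): pendant –CH2NH2: N on sp³ C, no adjacent C=O → amine.
  CH(NH2): –NH2 on an sp³ carbon with no adjacent C=O → amine.
  CH2COOCH2: –C(=O)–O–C with C on the carbonyl side → ester.
  CONHCH3: –C(=O)NHCH3: carbonyl C bonded to C and to N → amide (the N is not an amine).
Amide appears at: CH(CONH2), CH2CONHCH2, CH2CONHCH2, CH(CONH2), CONHCH3 → 5.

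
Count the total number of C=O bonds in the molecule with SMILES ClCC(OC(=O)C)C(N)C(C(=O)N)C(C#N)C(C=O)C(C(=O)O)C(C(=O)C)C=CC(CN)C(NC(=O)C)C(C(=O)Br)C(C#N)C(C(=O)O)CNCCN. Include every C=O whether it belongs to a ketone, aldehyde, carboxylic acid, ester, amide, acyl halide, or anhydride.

8

CH(OCOCH3): ester, 1 C=O (running total 1).
CH(CONH2): amide, 1 C=O (running total 2).
CH(CHO): aldehyde, 1 C=O (running total 3).
CH(COOH): carboxylic acid, 1 C=O (running total 4).
CH(COCH3): ketone, 1 C=O (running total 5).
CH(NHCOCH3): amide, 1 C=O (running total 6).
CH(COBr): acyl halide, 1 C=O (running total 7).
CH(COOH): carboxylic acid, 1 C=O (running total 8).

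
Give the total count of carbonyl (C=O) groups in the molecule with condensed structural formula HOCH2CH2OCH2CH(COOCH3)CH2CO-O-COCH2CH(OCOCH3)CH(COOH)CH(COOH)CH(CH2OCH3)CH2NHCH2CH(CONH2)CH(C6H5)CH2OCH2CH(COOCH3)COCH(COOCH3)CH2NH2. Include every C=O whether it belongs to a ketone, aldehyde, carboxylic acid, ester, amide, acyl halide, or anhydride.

CH(COOCH3): ester, 1 C=O (running total 1).
CH2CO-O-COCH2: anhydride, 2 C=O (running total 3).
CH(OCOCH3): ester, 1 C=O (running total 4).
CH(COOH): carboxylic acid, 1 C=O (running total 5).
CH(COOH): carboxylic acid, 1 C=O (running total 6).
CH(CONH2): amide, 1 C=O (running total 7).
CH(COOCH3): ester, 1 C=O (running total 8).
CO: ketone, 1 C=O (running total 9).
CH(COOCH3): ester, 1 C=O (running total 10).

10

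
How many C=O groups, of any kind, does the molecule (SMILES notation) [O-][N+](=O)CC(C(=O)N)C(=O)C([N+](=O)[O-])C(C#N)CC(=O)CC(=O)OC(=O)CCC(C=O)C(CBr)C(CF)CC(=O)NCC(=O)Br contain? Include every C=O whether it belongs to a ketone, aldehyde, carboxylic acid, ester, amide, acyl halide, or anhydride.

8

CH(CONH2): amide, 1 C=O (running total 1).
CO: ketone, 1 C=O (running total 2).
CO: ketone, 1 C=O (running total 3).
CH2CO-O-COCH2: anhydride, 2 C=O (running total 5).
CH(CHO): aldehyde, 1 C=O (running total 6).
CH2CONHCH2: amide, 1 C=O (running total 7).
COBr: acyl halide, 1 C=O (running total 8).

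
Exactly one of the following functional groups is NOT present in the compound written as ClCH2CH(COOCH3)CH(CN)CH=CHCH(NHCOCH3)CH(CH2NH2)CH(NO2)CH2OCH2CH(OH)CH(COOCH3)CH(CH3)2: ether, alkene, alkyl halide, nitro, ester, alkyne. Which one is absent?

alkyl halide: present (ClCH2 — halogen on an sp³ carbon → alkyl halide).
ester: present (CH(COOCH3) — pendant –COOCH3: carbonyl C bonded to C and –OCH3 → ester).
alkene: present (CH=CH — C=C double bond → alkene).
ether: present (CH2OCH2 — C–O–C with sp³ carbons on both sides and no adjacent C=O → ether).
nitro: present (CH(NO2) — –NO2 on an sp³ carbon → nitro (the N=O is not a carbonyl)).
alkyne: absent. In CH(CN), the triple bond is C≡N, not C≡C, so it is a nitrile.

alkyne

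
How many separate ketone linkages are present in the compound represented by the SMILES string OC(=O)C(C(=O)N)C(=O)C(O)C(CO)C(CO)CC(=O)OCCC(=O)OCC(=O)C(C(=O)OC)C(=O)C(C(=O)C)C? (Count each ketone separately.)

Taking each segment in turn:
  HOOC: –COOH: carbonyl C bonded to –OH and C → carboxylic acid (the –OH is not a separate alcohol).
  CH(CONH2): pendant –CONH2: carbonyl C bonded to C and N → amide.
  CO: –C(=O)– with carbon on both sides → ketone.
  CH(OH): –OH on an sp³ carbon → alcohol (secondary).
  CH(CH2OH): pendant –CH2OH on an sp³ backbone C → alcohol.
  CH(CH2OH): pendant –CH2OH on an sp³ backbone C → alcohol.
  CH2COOCH2: –C(=O)–O–C with C on the carbonyl side → ester.
  CH2COOCH2: –C(=O)–O–C with C on the carbonyl side → ester.
  CO: –C(=O)– with carbon on both sides → ketone.
  CH(COOCH3): pendant –COOCH3: carbonyl C bonded to C and –OCH3 → ester.
  CO: –C(=O)– with carbon on both sides → ketone.
  CH(COCH3): pendant –COCH3: carbonyl C bonded to two carbons → ketone.
Ketone appears at: CO, CO, CO, CH(COCH3) → 4.

4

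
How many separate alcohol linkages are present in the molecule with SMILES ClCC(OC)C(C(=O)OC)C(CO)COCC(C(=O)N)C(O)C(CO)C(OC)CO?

4

Taking each segment in turn:
  ClCH2: halogen on an sp³ carbon → alkyl halide.
  CH(OCH3): pendant –OCH3: C–O–C with sp³ C, no adjacent C=O → ether.
  CH(COOCH3): pendant –COOCH3: carbonyl C bonded to C and –OCH3 → ester.
  CH(CH2OH): pendant –CH2OH on an sp³ backbone C → alcohol.
  CH2OCH2: C–O–C with sp³ carbons on both sides and no adjacent C=O → ether.
  CH(CONH2): pendant –CONH2: carbonyl C bonded to C and N → amide.
  CH(OH): –OH on an sp³ carbon → alcohol (secondary).
  CH(CH2OH): pendant –CH2OH on an sp³ backbone C → alcohol.
  CH(OCH3): pendant –OCH3: C–O–C with sp³ C, no adjacent C=O → ether.
  CH2OH: –OH on an sp³ carbon → alcohol.
Alcohol appears at: CH(CH2OH), CH(OH), CH(CH2OH), CH2OH → 4.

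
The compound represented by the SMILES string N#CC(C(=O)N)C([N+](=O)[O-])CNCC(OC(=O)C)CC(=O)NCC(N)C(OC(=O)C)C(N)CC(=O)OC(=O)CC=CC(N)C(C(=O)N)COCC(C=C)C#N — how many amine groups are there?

4

N≡C–: carbon triple-bonded to nitrogen → nitrile.
pendant –CONH2: carbonyl C bonded to C and N → amide.
–NO2 on an sp³ carbon → nitro (the N=O is not a carbonyl).
C–N–C with sp³ carbons and no adjacent C=O → amine (secondary).
pendant –OC(=O)CH3: an acyloxy group → ester.
–C(=O)–N– linkage → amide (the N is not an amine).
–NH2 on an sp³ carbon with no adjacent C=O → amine.
pendant –OC(=O)CH3: an acyloxy group → ester.
–NH2 on an sp³ carbon with no adjacent C=O → amine.
two acyl groups sharing one oxygen, –C(=O)–O–C(=O)– → anhydride.
C=C double bond → alkene.
–NH2 on an sp³ carbon with no adjacent C=O → amine.
pendant –CONH2: carbonyl C bonded to C and N → amide.
C–O–C with sp³ carbons on both sides and no adjacent C=O → ether.
pendant –CH=CH2: C=C double bond → alkene.
–C≡N: carbon triple-bonded to nitrogen → nitrile.
Amine appears at: CH2NHCH2, CH(NH2), CH(NH2), CH(NH2) → 4.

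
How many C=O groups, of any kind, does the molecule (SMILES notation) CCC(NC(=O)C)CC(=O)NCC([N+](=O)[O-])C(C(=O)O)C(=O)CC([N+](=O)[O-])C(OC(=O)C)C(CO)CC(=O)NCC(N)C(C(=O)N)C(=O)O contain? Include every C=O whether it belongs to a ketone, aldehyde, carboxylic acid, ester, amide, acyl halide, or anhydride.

8

CH(NHCOCH3): amide, 1 C=O (running total 1).
CH2CONHCH2: amide, 1 C=O (running total 2).
CH(COOH): carboxylic acid, 1 C=O (running total 3).
CO: ketone, 1 C=O (running total 4).
CH(OCOCH3): ester, 1 C=O (running total 5).
CH2CONHCH2: amide, 1 C=O (running total 6).
CH(CONH2): amide, 1 C=O (running total 7).
COOH: carboxylic acid, 1 C=O (running total 8).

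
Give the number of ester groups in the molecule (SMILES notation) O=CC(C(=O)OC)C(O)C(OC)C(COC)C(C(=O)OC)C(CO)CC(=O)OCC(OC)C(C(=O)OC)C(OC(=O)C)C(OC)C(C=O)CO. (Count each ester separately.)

Taking each segment in turn:
  OHC: terminal –CHO: carbonyl C bonded to H and C → aldehyde.
  CH(COOCH3): pendant –COOCH3: carbonyl C bonded to C and –OCH3 → ester.
  CH(OH): –OH on an sp³ carbon → alcohol (secondary).
  CH(OCH3): pendant –OCH3: C–O–C with sp³ C, no adjacent C=O → ether.
  CH(CH2OCH3): pendant –CH2OCH3: C–O–C linkage → ether.
  CH(COOCH3): pendant –COOCH3: carbonyl C bonded to C and –OCH3 → ester.
  CH(CH2OH): pendant –CH2OH on an sp³ backbone C → alcohol.
  CH2COOCH2: –C(=O)–O–C with C on the carbonyl side → ester.
  CH(OCH3): pendant –OCH3: C–O–C with sp³ C, no adjacent C=O → ether.
  CH(COOCH3): pendant –COOCH3: carbonyl C bonded to C and –OCH3 → ester.
  CH(OCOCH3): pendant –OC(=O)CH3: an acyloxy group → ester.
  CH(OCH3): pendant –OCH3: C–O–C with sp³ C, no adjacent C=O → ether.
  CH(CHO): pendant –CHO: carbonyl C bonded to C and H → aldehyde.
  CH2OH: –OH on an sp³ carbon → alcohol.
Ester appears at: CH(COOCH3), CH(COOCH3), CH2COOCH2, CH(COOCH3), CH(OCOCH3) → 5.

5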